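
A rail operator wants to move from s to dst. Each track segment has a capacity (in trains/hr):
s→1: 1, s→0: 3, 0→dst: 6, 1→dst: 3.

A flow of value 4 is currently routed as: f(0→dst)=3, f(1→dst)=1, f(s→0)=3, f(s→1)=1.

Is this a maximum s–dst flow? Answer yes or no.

Yes

Residual reachable from s: {s}; dst is not reachable.
Saturated cut: s→1, s→0 with total capacity 4 = current flow value. Flow is maximum.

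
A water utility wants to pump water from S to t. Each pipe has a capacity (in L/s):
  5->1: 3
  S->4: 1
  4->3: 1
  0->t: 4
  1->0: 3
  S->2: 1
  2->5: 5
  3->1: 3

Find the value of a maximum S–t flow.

Augment S->4->3->1->0->t: bottleneck 1. Total 1.
Augment S->2->5->1->0->t: bottleneck 1. Total 2.
No augmenting path remains in the residual graph.

2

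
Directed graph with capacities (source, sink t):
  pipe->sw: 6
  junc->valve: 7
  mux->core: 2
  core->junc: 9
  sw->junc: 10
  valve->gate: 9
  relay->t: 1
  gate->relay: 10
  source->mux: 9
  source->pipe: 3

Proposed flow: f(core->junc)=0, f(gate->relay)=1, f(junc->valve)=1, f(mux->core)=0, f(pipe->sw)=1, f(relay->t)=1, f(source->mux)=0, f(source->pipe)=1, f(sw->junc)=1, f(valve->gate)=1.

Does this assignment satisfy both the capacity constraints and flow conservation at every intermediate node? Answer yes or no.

Every edge has 0 ≤ f(e) ≤ cap(e).
At each intermediate node, inflow equals outflow.

Yes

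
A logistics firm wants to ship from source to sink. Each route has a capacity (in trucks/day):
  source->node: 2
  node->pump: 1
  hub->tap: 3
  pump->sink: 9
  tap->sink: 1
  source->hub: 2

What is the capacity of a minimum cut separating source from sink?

Max flow = 2 (via 2 augmenting paths).
In the residual at optimum, the set reachable from source is {hub, node, source, tap}.
Cut edges: node->pump (cap 1), tap->sink (cap 1). Sum = 2.

2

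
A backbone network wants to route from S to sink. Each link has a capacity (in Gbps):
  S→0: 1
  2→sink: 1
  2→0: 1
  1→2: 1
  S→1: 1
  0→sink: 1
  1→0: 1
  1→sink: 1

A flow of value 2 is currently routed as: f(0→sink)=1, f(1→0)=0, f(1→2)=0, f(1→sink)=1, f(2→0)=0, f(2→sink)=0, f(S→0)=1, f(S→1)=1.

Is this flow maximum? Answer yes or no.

Residual reachable from S: {S}; sink is not reachable.
Saturated cut: S→1, S→0 with total capacity 2 = current flow value. Flow is maximum.

Yes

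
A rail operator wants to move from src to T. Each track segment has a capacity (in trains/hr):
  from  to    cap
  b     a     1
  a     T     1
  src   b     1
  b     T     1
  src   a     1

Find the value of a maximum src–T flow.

2

Augment src→b→T: bottleneck 1. Total 1.
Augment src→a→T: bottleneck 1. Total 2.
No augmenting path remains in the residual graph.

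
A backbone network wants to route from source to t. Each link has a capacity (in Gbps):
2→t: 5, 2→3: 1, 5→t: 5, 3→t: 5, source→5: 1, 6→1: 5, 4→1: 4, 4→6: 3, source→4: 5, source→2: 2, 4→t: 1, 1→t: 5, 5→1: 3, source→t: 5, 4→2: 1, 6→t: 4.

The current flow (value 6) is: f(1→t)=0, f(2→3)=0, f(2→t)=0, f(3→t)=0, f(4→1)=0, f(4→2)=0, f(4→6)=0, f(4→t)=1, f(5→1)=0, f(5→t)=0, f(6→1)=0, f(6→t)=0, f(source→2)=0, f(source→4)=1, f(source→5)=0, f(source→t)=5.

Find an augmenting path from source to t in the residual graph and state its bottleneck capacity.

Residual along source→2→t: source→2: 2, 2→t: 5.
Bottleneck = min = 2.

source→2→t, bottleneck 2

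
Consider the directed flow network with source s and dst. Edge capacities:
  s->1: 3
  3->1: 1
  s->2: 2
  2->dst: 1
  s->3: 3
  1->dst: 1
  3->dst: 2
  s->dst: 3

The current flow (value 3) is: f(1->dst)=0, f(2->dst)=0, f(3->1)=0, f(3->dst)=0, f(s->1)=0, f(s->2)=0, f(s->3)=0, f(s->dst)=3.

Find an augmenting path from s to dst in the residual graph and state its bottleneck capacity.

Residual along s->3->dst: s->3: 3, 3->dst: 2.
Bottleneck = min = 2.

s->3->dst, bottleneck 2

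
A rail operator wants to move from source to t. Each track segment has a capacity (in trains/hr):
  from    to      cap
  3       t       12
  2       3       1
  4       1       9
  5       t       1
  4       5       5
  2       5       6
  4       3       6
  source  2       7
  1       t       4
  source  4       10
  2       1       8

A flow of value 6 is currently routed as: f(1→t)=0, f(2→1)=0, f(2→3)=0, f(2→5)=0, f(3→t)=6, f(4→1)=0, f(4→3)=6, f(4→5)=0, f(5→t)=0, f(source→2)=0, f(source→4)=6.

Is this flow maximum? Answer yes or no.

No

Residual path source→4→5→t has bottleneck 1 > 0.
Pushing 1 along it raises the flow to 7, so the given flow is not maximum.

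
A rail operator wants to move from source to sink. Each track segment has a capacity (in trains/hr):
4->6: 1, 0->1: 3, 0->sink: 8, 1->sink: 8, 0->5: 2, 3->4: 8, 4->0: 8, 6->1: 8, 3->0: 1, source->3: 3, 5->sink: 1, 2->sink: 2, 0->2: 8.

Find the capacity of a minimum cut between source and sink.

Max flow = 3 (via 2 augmenting paths).
In the residual at optimum, the set reachable from source is {source}.
Cut edges: source->3 (cap 3). Sum = 3.

3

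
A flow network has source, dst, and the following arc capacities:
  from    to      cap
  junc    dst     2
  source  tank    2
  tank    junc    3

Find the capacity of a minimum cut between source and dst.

2

Max flow = 2 (via 1 augmenting path).
In the residual at optimum, the set reachable from source is {source}.
Cut edges: source->tank (cap 2). Sum = 2.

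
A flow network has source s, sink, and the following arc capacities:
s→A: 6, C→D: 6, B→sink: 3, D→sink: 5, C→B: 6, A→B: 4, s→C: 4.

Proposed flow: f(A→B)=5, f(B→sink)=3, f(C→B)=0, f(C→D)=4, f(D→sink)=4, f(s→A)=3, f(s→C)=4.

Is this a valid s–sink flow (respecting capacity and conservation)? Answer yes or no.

No

Capacity violated on A→B: flow 5 > capacity 4.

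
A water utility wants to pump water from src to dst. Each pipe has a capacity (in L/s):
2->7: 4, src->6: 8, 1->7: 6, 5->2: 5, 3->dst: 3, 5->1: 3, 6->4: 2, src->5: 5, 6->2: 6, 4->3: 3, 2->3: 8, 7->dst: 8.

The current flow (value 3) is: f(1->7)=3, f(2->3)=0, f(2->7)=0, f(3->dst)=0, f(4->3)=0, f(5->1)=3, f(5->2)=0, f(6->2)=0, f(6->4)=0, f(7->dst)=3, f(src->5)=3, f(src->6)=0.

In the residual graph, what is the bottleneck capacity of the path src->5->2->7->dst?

Residual capacities along the path: src->5: 2, 5->2: 5, 2->7: 4, 7->dst: 5.
Minimum is 2.

2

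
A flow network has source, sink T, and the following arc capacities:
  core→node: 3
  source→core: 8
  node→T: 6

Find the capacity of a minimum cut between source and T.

3

Max flow = 3 (via 1 augmenting path).
In the residual at optimum, the set reachable from source is {core, source}.
Cut edges: core→node (cap 3). Sum = 3.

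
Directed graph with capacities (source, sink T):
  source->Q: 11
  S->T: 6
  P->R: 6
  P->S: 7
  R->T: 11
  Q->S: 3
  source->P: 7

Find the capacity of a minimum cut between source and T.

10

Max flow = 10 (via 3 augmenting paths).
In the residual at optimum, the set reachable from source is {Q, source}.
Cut edges: source->P (cap 7), Q->S (cap 3). Sum = 10.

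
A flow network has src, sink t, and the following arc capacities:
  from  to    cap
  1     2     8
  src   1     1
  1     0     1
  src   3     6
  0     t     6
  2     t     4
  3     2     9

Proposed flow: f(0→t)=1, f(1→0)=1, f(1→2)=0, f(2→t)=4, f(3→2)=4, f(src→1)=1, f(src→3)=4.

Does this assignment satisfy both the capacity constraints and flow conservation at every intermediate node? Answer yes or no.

Every edge has 0 ≤ f(e) ≤ cap(e).
At each intermediate node, inflow equals outflow.

Yes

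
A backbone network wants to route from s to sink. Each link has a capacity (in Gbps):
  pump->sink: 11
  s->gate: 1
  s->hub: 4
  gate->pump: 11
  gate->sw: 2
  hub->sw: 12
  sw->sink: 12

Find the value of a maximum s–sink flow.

5

Augment s->hub->sw->sink: bottleneck 4. Total 4.
Augment s->gate->sw->sink: bottleneck 1. Total 5.
No augmenting path remains in the residual graph.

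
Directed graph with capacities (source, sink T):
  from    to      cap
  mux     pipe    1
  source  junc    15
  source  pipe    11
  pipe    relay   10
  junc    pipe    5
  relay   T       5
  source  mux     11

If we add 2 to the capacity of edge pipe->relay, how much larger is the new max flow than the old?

0

Original max flow = 5.
Edge pipe->relay does not cross the min cut (source side {junc, mux, pipe, relay, source}), so extra capacity there cannot help.
New max flow = 5. Increase = 0.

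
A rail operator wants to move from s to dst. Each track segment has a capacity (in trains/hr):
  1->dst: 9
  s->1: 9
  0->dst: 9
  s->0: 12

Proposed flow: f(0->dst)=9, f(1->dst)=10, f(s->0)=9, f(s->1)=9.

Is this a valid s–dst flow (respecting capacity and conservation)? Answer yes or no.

No

Capacity violated on 1->dst: flow 10 > capacity 9.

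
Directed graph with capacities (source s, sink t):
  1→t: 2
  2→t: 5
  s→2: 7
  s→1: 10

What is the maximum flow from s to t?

Augment s→2→t: bottleneck 5. Total 5.
Augment s→1→t: bottleneck 2. Total 7.
No augmenting path remains in the residual graph.

7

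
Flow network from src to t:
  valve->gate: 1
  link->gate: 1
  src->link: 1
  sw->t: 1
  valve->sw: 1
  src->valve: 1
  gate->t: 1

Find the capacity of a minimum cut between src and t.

Max flow = 2 (via 2 augmenting paths).
In the residual at optimum, the set reachable from src is {src}.
Cut edges: src->link (cap 1), src->valve (cap 1). Sum = 2.

2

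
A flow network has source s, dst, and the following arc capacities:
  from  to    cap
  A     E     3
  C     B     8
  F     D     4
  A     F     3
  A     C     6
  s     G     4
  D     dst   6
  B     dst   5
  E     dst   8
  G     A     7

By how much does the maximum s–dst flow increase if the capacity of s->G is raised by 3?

Original max flow = 4.
After raising cap(s->G), augmenting paths through that edge carry 3 more units.
New max flow = 7. Increase = 3.

3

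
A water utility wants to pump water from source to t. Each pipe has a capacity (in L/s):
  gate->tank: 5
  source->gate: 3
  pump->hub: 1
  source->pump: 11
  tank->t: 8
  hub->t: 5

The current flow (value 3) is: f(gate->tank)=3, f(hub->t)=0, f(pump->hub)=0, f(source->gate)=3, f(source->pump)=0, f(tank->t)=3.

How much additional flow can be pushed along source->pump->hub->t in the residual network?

1

Residual capacities along the path: source->pump: 11, pump->hub: 1, hub->t: 5.
Minimum is 1.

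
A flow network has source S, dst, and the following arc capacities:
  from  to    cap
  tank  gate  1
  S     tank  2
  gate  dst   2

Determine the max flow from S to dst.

1

Augment S→tank→gate→dst: bottleneck 1. Total 1.
No augmenting path remains in the residual graph.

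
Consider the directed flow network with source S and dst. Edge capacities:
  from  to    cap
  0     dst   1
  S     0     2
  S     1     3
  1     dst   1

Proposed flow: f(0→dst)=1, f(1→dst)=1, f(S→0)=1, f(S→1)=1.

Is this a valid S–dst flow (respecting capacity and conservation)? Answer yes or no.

Every edge has 0 ≤ f(e) ≤ cap(e).
At each intermediate node, inflow equals outflow.

Yes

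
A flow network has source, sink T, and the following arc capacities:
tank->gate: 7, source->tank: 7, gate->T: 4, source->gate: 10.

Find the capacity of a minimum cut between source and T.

4

Max flow = 4 (via 1 augmenting path).
In the residual at optimum, the set reachable from source is {gate, source, tank}.
Cut edges: gate->T (cap 4). Sum = 4.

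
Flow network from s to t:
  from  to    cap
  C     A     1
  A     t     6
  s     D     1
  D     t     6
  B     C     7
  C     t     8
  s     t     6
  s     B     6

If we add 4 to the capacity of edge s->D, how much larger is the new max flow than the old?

Original max flow = 13.
After raising cap(s->D), augmenting paths through that edge carry 4 more units.
New max flow = 17. Increase = 4.

4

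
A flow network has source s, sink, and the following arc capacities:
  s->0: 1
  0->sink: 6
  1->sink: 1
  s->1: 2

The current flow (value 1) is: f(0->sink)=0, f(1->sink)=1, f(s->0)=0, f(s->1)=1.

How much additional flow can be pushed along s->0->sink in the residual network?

1

Residual capacities along the path: s->0: 1, 0->sink: 6.
Minimum is 1.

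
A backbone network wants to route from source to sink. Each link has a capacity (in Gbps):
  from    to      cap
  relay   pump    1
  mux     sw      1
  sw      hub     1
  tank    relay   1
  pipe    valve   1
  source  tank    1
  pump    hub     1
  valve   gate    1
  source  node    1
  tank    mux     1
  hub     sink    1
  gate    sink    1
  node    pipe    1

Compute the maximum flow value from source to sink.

Augment source→tank→relay→pump→hub→sink: bottleneck 1. Total 1.
Augment source→node→pipe→valve→gate→sink: bottleneck 1. Total 2.
No augmenting path remains in the residual graph.

2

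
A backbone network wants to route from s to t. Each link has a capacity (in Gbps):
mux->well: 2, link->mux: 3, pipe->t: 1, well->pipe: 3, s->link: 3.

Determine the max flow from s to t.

1

Augment s->link->mux->well->pipe->t: bottleneck 1. Total 1.
No augmenting path remains in the residual graph.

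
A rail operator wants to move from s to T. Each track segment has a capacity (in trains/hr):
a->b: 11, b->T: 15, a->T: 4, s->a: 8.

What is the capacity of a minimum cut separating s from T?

Max flow = 8 (via 2 augmenting paths).
In the residual at optimum, the set reachable from s is {s}.
Cut edges: s->a (cap 8). Sum = 8.

8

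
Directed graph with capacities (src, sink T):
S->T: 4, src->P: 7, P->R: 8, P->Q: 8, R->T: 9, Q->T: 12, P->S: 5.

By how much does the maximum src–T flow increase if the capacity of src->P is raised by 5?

5

Original max flow = 7.
After raising cap(src->P), augmenting paths through that edge carry 5 more units.
New max flow = 12. Increase = 5.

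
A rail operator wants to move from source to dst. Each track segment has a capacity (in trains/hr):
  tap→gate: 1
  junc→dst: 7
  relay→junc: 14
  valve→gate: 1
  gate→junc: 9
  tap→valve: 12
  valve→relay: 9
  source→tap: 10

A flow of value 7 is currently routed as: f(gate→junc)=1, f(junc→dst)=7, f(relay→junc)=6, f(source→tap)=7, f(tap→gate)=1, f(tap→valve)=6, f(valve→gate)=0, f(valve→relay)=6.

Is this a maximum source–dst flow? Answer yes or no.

Yes

Residual reachable from source: {gate, junc, relay, source, tap, valve}; dst is not reachable.
Saturated cut: junc→dst with total capacity 7 = current flow value. Flow is maximum.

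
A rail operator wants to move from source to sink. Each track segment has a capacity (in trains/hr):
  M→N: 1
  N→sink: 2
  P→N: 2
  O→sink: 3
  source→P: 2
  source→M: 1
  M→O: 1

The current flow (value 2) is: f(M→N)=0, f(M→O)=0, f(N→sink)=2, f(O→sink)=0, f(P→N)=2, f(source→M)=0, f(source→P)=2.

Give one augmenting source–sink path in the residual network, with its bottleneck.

Residual along source→M→O→sink: source→M: 1, M→O: 1, O→sink: 3.
Bottleneck = min = 1.

source→M→O→sink, bottleneck 1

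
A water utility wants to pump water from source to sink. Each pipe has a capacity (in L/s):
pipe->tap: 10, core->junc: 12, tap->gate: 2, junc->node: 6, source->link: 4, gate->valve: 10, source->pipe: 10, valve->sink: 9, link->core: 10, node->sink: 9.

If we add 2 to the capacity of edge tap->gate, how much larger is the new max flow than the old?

2

Original max flow = 6.
After raising cap(tap->gate), augmenting paths through that edge carry 2 more units.
New max flow = 8. Increase = 2.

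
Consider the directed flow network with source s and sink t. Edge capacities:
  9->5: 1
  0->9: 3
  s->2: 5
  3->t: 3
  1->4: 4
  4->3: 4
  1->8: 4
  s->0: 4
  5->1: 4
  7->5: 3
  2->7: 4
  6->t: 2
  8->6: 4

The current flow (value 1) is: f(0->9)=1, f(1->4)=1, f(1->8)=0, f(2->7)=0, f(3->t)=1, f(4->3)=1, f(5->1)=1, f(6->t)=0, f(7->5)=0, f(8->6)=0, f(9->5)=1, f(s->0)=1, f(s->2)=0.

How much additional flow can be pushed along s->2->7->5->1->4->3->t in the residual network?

2

Residual capacities along the path: s->2: 5, 2->7: 4, 7->5: 3, 5->1: 3, 1->4: 3, 4->3: 3, 3->t: 2.
Minimum is 2.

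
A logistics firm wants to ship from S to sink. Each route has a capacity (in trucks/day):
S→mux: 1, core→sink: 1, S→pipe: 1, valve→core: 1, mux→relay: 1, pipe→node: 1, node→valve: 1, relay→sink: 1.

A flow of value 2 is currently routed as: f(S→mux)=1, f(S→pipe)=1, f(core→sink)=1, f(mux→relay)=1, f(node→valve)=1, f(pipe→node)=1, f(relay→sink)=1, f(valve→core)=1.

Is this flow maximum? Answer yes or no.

Residual reachable from S: {S}; sink is not reachable.
Saturated cut: S→mux, S→pipe with total capacity 2 = current flow value. Flow is maximum.

Yes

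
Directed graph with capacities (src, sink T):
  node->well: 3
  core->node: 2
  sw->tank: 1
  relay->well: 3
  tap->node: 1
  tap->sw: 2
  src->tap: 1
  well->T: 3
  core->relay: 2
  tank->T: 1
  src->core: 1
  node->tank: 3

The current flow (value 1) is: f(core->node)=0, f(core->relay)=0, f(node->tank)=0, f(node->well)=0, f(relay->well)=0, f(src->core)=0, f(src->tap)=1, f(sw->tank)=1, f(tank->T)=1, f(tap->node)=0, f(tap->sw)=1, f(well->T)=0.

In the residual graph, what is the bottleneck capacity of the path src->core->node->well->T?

1

Residual capacities along the path: src->core: 1, core->node: 2, node->well: 3, well->T: 3.
Minimum is 1.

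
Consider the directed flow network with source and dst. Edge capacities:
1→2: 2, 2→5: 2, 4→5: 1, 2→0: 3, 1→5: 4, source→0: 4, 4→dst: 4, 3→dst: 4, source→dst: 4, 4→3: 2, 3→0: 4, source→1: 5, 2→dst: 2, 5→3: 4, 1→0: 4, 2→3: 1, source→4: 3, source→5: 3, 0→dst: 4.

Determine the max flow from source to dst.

Augment source→dst: bottleneck 4. Total 4.
Augment source→4→dst: bottleneck 3. Total 7.
Augment source→0→dst: bottleneck 4. Total 11.
Augment source→1→2→dst: bottleneck 2. Total 13.
Augment source→5→3→dst: bottleneck 3. Total 16.
Augment source→1→5→3→dst: bottleneck 1. Total 17.
No augmenting path remains in the residual graph.

17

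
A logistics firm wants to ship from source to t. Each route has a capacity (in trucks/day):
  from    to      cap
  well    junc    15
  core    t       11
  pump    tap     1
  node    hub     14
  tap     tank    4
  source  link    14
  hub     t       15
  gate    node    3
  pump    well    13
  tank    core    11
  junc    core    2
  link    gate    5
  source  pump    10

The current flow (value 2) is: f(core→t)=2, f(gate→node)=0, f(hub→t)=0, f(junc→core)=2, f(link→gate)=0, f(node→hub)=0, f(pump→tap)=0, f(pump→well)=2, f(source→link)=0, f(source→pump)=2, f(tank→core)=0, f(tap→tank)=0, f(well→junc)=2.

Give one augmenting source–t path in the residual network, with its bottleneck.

source→pump→tap→tank→core→t, bottleneck 1

Residual along source→pump→tap→tank→core→t: source→pump: 8, pump→tap: 1, tap→tank: 4, tank→core: 11, core→t: 9.
Bottleneck = min = 1.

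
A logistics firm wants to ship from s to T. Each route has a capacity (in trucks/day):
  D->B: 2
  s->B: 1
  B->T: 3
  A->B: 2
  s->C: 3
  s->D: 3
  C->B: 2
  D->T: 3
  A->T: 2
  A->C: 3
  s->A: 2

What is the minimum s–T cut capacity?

8

Max flow = 8 (via 4 augmenting paths).
In the residual at optimum, the set reachable from s is {C, s}.
Cut edges: s->D (cap 3), s->A (cap 2), s->B (cap 1), C->B (cap 2). Sum = 8.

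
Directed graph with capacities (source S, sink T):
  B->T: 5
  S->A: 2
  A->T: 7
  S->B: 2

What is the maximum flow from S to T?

Augment S->A->T: bottleneck 2. Total 2.
Augment S->B->T: bottleneck 2. Total 4.
No augmenting path remains in the residual graph.

4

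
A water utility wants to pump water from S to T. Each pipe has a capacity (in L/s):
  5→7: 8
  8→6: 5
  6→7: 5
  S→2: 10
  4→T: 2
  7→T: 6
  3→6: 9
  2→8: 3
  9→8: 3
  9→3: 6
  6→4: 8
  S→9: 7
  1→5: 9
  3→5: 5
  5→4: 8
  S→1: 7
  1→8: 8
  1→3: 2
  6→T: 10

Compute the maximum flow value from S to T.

Augment S→2→8→6→T: bottleneck 3. Total 3.
Augment S→9→3→6→T: bottleneck 6. Total 9.
Augment S→9→8→6→T: bottleneck 1. Total 10.
Augment S→1→5→4→T: bottleneck 2. Total 12.
Augment S→1→5→7→T: bottleneck 5. Total 17.
No augmenting path remains in the residual graph.

17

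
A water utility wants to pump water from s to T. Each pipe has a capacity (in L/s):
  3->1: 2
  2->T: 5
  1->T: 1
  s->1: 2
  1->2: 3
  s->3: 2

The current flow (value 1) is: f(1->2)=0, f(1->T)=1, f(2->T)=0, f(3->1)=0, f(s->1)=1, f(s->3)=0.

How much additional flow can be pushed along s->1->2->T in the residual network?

1

Residual capacities along the path: s->1: 1, 1->2: 3, 2->T: 5.
Minimum is 1.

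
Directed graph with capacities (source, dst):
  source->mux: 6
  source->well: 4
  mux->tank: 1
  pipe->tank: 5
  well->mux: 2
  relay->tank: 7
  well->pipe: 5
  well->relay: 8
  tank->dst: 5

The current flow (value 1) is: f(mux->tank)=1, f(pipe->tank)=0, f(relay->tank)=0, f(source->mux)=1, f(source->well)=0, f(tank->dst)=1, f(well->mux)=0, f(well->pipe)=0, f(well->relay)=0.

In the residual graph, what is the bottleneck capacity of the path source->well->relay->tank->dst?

Residual capacities along the path: source->well: 4, well->relay: 8, relay->tank: 7, tank->dst: 4.
Minimum is 4.

4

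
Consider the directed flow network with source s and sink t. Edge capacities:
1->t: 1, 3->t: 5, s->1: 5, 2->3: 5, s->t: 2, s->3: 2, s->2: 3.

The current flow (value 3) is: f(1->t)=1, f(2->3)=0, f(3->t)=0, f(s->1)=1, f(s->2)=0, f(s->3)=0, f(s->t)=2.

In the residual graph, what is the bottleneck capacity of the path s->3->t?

2

Residual capacities along the path: s->3: 2, 3->t: 5.
Minimum is 2.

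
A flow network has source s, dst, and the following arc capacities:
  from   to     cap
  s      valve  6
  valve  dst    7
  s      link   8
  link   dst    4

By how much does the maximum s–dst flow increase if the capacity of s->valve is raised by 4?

Original max flow = 10.
After raising cap(s->valve), augmenting paths through that edge carry 1 more unit.
New max flow = 11. Increase = 1.

1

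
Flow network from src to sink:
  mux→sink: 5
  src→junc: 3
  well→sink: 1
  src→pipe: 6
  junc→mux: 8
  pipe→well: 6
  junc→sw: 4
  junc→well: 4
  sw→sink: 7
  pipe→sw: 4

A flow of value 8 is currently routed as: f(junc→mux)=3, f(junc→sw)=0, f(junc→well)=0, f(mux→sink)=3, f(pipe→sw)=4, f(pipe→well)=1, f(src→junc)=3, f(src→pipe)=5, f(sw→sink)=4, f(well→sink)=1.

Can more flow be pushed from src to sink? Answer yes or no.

No

Residual reachable from src: {pipe, src, well}; sink is not reachable.
Saturated cut: src→junc, pipe→sw, well→sink with total capacity 8 = current flow value. Flow is maximum.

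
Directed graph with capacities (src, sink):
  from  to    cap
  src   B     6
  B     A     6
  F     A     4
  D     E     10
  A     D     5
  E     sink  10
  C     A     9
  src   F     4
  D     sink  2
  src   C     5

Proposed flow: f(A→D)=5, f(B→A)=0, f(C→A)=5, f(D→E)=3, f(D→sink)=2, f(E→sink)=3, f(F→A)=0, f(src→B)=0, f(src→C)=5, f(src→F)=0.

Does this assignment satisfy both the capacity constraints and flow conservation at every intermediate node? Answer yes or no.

Every edge has 0 ≤ f(e) ≤ cap(e).
At each intermediate node, inflow equals outflow.

Yes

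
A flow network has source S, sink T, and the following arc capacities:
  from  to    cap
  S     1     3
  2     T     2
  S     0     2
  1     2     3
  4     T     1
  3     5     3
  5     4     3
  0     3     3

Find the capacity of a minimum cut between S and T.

3

Max flow = 3 (via 2 augmenting paths).
In the residual at optimum, the set reachable from S is {0, 1, 2, 3, 4, 5, S}.
Cut edges: 4->T (cap 1), 2->T (cap 2). Sum = 3.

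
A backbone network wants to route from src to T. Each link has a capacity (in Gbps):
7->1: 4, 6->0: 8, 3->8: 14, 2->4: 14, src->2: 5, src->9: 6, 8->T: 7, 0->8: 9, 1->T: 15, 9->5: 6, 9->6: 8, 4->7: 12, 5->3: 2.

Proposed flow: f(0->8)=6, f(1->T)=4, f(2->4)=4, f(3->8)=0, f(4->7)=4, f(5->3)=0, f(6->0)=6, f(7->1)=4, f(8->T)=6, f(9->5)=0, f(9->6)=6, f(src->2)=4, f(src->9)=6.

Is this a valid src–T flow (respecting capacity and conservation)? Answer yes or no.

Every edge has 0 ≤ f(e) ≤ cap(e).
At each intermediate node, inflow equals outflow.

Yes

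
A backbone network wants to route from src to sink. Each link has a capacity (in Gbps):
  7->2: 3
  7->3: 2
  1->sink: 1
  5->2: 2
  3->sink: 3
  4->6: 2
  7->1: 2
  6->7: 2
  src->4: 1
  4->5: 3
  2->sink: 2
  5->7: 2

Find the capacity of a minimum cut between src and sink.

Max flow = 1 (via 1 augmenting path).
In the residual at optimum, the set reachable from src is {src}.
Cut edges: src->4 (cap 1). Sum = 1.

1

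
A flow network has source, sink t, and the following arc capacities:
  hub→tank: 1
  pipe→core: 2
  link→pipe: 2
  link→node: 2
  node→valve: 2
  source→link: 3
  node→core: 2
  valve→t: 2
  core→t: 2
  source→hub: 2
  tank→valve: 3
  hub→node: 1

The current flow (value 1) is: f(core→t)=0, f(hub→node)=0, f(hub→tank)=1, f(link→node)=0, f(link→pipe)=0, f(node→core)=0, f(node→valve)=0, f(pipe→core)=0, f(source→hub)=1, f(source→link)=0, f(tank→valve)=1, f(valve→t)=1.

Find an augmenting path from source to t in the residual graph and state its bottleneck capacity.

Residual along source→hub→node→valve→t: source→hub: 1, hub→node: 1, node→valve: 2, valve→t: 1.
Bottleneck = min = 1.

source→hub→node→valve→t, bottleneck 1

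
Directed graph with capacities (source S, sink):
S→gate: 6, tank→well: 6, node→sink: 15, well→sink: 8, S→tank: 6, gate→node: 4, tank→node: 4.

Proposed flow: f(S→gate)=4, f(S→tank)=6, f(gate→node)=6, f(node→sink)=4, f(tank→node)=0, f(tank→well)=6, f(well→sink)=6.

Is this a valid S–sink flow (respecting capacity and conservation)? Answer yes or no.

Capacity violated on gate→node: flow 6 > capacity 4.

No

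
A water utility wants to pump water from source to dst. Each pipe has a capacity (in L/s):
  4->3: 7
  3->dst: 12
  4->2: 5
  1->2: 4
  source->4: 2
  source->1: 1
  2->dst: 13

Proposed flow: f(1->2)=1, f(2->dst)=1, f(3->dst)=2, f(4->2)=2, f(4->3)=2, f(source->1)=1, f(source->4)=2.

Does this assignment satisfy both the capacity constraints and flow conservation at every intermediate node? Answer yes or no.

No

Conservation fails at 4: inflow 2 ≠ outflow 4.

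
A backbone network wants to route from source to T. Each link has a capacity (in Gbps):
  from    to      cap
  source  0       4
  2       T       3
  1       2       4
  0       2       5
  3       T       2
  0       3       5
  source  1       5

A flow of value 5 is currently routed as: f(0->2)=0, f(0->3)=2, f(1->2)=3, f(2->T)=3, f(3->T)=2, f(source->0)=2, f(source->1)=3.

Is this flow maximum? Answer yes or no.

Yes

Residual reachable from source: {0, 1, 2, 3, source}; T is not reachable.
Saturated cut: 2->T, 3->T with total capacity 5 = current flow value. Flow is maximum.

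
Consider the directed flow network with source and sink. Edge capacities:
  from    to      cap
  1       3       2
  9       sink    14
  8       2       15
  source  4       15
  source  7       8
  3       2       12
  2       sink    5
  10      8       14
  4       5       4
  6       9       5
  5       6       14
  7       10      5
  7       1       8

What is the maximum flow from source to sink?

Augment source->7->10->8->2->sink: bottleneck 5. Total 5.
Augment source->4->5->6->9->sink: bottleneck 4. Total 9.
No augmenting path remains in the residual graph.

9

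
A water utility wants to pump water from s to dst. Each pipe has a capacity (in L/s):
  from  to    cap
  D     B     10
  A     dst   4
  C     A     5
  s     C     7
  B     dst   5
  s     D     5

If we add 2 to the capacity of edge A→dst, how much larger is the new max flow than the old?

Original max flow = 9.
After raising cap(A→dst), augmenting paths through that edge carry 1 more unit.
New max flow = 10. Increase = 1.

1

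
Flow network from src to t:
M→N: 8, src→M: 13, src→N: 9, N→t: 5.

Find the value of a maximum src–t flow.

5

Augment src→N→t: bottleneck 5. Total 5.
No augmenting path remains in the residual graph.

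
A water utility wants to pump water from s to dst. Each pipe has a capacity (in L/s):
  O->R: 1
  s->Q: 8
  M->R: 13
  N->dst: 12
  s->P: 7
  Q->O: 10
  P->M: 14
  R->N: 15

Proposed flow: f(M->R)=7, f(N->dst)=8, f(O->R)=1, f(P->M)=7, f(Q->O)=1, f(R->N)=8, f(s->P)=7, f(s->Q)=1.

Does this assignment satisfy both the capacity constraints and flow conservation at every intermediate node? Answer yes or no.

Yes

Every edge has 0 ≤ f(e) ≤ cap(e).
At each intermediate node, inflow equals outflow.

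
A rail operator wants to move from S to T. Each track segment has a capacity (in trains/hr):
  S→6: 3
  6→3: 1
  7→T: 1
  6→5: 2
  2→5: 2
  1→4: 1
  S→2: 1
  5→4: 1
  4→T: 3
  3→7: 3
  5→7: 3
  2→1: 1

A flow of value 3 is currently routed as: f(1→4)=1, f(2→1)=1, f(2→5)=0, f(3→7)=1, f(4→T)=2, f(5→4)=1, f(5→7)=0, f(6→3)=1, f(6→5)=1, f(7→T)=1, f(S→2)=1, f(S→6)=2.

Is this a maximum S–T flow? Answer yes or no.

Yes

Residual reachable from S: {3, 5, 6, 7, S}; T is not reachable.
Saturated cut: S→2, 5→4, 7→T with total capacity 3 = current flow value. Flow is maximum.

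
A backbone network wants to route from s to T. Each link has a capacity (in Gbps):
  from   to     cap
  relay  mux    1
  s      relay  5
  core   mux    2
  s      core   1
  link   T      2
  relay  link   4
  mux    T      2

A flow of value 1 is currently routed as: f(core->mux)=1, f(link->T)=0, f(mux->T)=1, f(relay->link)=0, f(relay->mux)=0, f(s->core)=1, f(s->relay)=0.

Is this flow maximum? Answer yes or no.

No

Residual path s->relay->mux->T has bottleneck 1 > 0.
Pushing 1 along it raises the flow to 2, so the given flow is not maximum.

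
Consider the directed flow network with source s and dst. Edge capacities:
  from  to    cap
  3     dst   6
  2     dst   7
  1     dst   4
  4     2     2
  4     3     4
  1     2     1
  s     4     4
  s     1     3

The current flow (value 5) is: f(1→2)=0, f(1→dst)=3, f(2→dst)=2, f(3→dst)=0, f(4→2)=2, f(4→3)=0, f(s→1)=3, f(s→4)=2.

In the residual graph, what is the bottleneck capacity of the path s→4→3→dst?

2

Residual capacities along the path: s→4: 2, 4→3: 4, 3→dst: 6.
Minimum is 2.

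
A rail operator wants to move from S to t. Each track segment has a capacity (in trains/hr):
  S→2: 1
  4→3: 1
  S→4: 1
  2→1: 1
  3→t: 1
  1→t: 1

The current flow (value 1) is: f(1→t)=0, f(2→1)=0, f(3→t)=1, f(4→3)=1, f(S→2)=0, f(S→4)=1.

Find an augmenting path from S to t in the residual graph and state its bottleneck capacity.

Residual along S→2→1→t: S→2: 1, 2→1: 1, 1→t: 1.
Bottleneck = min = 1.

S→2→1→t, bottleneck 1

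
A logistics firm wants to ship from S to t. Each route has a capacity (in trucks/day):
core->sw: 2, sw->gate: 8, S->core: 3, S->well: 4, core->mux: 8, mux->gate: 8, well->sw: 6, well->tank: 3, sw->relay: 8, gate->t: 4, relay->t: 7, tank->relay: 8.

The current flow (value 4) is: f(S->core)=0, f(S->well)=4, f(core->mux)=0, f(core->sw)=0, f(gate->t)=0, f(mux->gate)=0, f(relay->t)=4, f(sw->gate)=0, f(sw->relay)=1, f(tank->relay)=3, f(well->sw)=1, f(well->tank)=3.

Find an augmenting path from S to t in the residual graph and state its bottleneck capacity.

Residual along S->core->sw->relay->t: S->core: 3, core->sw: 2, sw->relay: 7, relay->t: 3.
Bottleneck = min = 2.

S->core->sw->relay->t, bottleneck 2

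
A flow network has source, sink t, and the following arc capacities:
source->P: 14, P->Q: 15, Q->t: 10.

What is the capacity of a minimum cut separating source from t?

Max flow = 10 (via 1 augmenting path).
In the residual at optimum, the set reachable from source is {P, Q, source}.
Cut edges: Q->t (cap 10). Sum = 10.

10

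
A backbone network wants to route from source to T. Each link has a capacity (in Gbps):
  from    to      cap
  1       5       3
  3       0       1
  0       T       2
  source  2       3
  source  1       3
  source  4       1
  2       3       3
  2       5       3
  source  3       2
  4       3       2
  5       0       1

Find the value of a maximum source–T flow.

2

Augment source->3->0->T: bottleneck 1. Total 1.
Augment source->2->5->0->T: bottleneck 1. Total 2.
No augmenting path remains in the residual graph.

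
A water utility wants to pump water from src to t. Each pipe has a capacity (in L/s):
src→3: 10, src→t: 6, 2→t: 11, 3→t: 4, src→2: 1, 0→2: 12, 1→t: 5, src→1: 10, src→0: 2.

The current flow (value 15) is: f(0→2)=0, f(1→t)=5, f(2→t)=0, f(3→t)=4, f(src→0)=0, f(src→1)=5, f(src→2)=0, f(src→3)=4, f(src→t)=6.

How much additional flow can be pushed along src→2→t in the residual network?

Residual capacities along the path: src→2: 1, 2→t: 11.
Minimum is 1.

1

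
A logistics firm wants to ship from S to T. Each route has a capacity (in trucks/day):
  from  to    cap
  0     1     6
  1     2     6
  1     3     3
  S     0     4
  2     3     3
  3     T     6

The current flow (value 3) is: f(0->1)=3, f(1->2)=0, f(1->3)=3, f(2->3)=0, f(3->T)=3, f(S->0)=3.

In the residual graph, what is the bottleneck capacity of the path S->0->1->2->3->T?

Residual capacities along the path: S->0: 1, 0->1: 3, 1->2: 6, 2->3: 3, 3->T: 3.
Minimum is 1.

1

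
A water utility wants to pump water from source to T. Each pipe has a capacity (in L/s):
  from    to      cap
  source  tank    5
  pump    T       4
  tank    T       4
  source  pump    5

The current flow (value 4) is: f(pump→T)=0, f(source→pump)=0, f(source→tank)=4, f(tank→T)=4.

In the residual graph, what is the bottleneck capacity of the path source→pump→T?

4

Residual capacities along the path: source→pump: 5, pump→T: 4.
Minimum is 4.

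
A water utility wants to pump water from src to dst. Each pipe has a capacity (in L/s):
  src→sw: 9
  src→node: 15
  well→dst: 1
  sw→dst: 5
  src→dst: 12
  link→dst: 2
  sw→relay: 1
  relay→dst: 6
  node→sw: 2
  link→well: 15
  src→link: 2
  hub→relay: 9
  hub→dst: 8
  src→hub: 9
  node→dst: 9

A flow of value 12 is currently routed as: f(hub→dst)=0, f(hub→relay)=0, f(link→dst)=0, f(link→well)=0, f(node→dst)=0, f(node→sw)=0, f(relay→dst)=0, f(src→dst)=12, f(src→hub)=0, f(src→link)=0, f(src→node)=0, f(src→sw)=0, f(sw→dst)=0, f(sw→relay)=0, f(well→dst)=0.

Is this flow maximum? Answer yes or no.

No

Residual path src→link→dst has bottleneck 2 > 0.
Pushing 2 along it raises the flow to 14, so the given flow is not maximum.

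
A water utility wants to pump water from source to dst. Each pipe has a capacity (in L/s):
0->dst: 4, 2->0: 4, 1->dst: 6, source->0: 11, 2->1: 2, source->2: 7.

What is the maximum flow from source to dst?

Augment source->0->dst: bottleneck 4. Total 4.
Augment source->2->1->dst: bottleneck 2. Total 6.
No augmenting path remains in the residual graph.

6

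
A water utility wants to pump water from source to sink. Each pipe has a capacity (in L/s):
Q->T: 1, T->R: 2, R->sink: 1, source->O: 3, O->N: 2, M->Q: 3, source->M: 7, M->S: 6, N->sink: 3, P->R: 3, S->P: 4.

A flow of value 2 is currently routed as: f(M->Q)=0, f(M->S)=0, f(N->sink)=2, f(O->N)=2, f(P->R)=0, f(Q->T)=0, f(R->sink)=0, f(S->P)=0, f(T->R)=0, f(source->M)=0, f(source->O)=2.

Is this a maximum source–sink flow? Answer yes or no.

Residual path source->M->S->P->R->sink has bottleneck 1 > 0.
Pushing 1 along it raises the flow to 3, so the given flow is not maximum.

No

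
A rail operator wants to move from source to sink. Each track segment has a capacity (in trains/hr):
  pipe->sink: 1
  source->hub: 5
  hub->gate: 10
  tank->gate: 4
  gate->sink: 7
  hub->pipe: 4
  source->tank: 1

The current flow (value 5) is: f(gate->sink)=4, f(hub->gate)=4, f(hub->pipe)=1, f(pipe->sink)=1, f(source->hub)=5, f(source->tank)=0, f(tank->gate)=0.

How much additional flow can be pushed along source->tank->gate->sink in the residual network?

1

Residual capacities along the path: source->tank: 1, tank->gate: 4, gate->sink: 3.
Minimum is 1.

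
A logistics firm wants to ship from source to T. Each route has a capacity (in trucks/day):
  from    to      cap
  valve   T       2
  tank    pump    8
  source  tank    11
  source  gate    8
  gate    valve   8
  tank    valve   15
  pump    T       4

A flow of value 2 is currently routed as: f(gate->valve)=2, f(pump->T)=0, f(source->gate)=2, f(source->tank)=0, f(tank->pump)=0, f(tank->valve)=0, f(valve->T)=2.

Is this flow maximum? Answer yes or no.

No

Residual path source->tank->pump->T has bottleneck 4 > 0.
Pushing 4 along it raises the flow to 6, so the given flow is not maximum.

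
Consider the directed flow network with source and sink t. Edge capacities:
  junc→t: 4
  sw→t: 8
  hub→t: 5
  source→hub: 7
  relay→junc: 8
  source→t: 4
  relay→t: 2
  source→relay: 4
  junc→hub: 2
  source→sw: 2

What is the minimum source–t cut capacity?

15

Max flow = 15 (via 5 augmenting paths).
In the residual at optimum, the set reachable from source is {hub, source}.
Cut edges: source→sw (cap 2), source→relay (cap 4), source→t (cap 4), hub→t (cap 5). Sum = 15.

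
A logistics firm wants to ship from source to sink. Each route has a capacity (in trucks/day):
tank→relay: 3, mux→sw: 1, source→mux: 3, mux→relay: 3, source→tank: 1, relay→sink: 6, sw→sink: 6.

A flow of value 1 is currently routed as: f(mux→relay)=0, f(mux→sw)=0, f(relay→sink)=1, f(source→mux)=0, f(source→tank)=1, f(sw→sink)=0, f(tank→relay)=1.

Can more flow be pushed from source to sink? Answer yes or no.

Yes

Residual path source→mux→relay→sink has bottleneck 3 > 0.
Pushing 3 along it raises the flow to 4, so the given flow is not maximum.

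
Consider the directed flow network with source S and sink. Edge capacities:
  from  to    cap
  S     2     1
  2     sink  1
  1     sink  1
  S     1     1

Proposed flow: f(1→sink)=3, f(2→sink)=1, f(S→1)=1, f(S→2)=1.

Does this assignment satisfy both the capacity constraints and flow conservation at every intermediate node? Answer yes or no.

No

Capacity violated on 1→sink: flow 3 > capacity 1.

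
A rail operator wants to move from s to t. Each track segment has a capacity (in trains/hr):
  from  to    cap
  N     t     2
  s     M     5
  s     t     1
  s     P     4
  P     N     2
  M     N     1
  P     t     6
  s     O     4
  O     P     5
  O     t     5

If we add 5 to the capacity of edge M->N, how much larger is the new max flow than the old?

Original max flow = 10.
After raising cap(M->N), augmenting paths through that edge carry 1 more unit.
New max flow = 11. Increase = 1.

1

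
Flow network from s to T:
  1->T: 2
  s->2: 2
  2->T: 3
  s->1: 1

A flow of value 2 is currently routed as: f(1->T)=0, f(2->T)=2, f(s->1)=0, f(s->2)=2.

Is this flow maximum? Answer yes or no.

Residual path s->1->T has bottleneck 1 > 0.
Pushing 1 along it raises the flow to 3, so the given flow is not maximum.

No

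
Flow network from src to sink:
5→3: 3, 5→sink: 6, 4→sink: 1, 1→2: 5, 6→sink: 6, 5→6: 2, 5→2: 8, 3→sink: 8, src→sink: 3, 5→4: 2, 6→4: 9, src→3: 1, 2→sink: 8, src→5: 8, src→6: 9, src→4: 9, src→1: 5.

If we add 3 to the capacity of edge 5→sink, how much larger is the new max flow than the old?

0

Original max flow = 24.
Edge 5→sink does not cross the min cut (source side {4, 6, src}), so extra capacity there cannot help.
New max flow = 24. Increase = 0.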